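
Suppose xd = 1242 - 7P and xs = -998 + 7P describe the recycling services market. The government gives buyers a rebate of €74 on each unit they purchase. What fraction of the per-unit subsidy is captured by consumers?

Consumer share = 0.5

Pre-subsidy: 1242 - 7P = -998 + 7P gives P* = 160, x* = 122.
With the rebate, buyers effectively pay Pb = Ps − 74, where Ps is the price sellers receive.
Demand in terms of Ps becomes xd = 1242 − 7(Ps − 74) = 1760 - 7Ps. Setting this equal to supply: 1760 - 7Ps = -998 + 7Ps, so Ps = 197.
Buyers pay Pb = 197 − 74 = 123; x' = -998 + 7·197 = 381.
Buyers' price falls by P* − Pb = 160 − 123 = 37; sellers' price rises by Ps − P* = 197 − 160 = 37.
So consumers capture 37/74 = 0.5 of each unit of subsidy.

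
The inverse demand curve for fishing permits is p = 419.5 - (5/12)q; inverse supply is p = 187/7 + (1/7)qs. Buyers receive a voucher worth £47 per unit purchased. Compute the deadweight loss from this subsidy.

Deadweight loss = £1974

Pre-subsidy: 419.5 - (5/12)q = 187/7 + (1/7)q gives q* = 702 and p* = 127.
With the rebate, buyers effectively pay pb = ps − 47, where ps is the price sellers receive.
On the curves, pb = 419.5 - (5/12)q and ps = 187/7 + (1/7)q; the wedge ps − pb = 47 gives 187/7 + (1/7)q − (419.5 - (5/12)q) = 47, so q' = 786.
Then pb = 419.5 − (5/12)·786 = 92 and ps = 187/7 + (1/7)·786 = 139.
The subsidy expands output by 786 − 702 = 84 past the efficient level; on those units the gap between marginal cost and willingness to pay runs from 0 up to 47.
DWL = ½ × 47 × 84 = 1974.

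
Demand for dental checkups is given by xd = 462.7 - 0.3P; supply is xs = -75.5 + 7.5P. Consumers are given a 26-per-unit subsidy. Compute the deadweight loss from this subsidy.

Deadweight loss = 97.5

Pre-subsidy: 462.7 - 0.3P = -75.5 + 7.5P gives P* = 69, x* = 442.
With the rebate, buyers effectively pay Pb = Ps − 26, where Ps is the price sellers receive.
Demand in terms of Ps becomes xd = 462.7 − 0.3(Ps − 26) = 470.5 - 0.3Ps. Setting this equal to supply: 470.5 - 0.3Ps = -75.5 + 7.5Ps, so Ps = 70.
Buyers pay Pb = 70 − 26 = 44; x' = -75.5 + 7.5·70 = 449.5.
The subsidy expands output by 449.5 − 442 = 7.5 past the efficient level; on those units the gap between marginal cost and willingness to pay runs from 0 up to 26.
DWL = ½ × 26 × 7.5 = 97.5.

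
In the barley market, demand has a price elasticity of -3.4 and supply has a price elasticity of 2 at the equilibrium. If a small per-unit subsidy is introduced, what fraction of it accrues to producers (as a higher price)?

For a small subsidy around the equilibrium, the benefit split depends on the relative slopes, which at a point are proportional to the elasticities.
Buyer share = εs/(εs + |εd|) = 2/(2 + 3.4) = 10/27; seller share = |εd|/(εs + |εd|) = 17/27.
So producers capture 17/27 of the subsidy.

Producer share = 17/27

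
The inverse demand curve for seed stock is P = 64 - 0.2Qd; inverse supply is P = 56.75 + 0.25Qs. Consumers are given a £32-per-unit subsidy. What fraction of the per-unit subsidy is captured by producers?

Producer share = 5/9

Pre-subsidy: 64 - 0.2Q = 56.75 + 0.25Q gives Q* = 145/9 and P* = 547/9.
With the rebate, buyers effectively pay Pb = Ps − 32, where Ps is the price sellers receive.
On the curves, Pb = 64 - 0.2Q and Ps = 56.75 + 0.25Q; the wedge Ps − Pb = 32 gives 56.75 + 0.25Q − (64 - 0.2Q) = 32, so Q' = 785/9.
Then Pb = 64 − 0.2·(785/9) = 419/9 and Ps = 56.75 + 0.25·(785/9) = 707/9.
Buyers' price falls by P* − Pb = 547/9 − 419/9 = 128/9; sellers' price rises by Ps − P* = 707/9 − 547/9 = 160/9.
So producers capture (160/9)/32 = 5/9 of each unit of subsidy.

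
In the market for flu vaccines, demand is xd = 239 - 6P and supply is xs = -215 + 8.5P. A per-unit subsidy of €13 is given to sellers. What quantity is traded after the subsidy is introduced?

x' = 2809/29

Pre-subsidy: 239 - 6P = -215 + 8.5P gives P* = 908/29, x* = 1483/29.
With the subsidy, sellers receive Ps = Pb + 13 for each unit, where Pb is the price buyers pay.
Supply in terms of Pb becomes xs = -215 + 8.5(Pb + 13) = -104.5 + 8.5Pb. Setting this equal to demand: 239 - 6Pb = -104.5 + 8.5Pb, so Pb = 687/29.
Sellers receive Ps = 687/29 + 13 = 1064/29; x' = 239 − 6·(687/29) = 2809/29.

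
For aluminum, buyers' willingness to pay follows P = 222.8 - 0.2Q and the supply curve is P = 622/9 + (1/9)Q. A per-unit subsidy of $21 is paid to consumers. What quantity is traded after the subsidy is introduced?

Pre-subsidy: 222.8 - 0.2Q = 622/9 + (1/9)Q gives Q* = 494 and P* = 124.
With the rebate, buyers effectively pay Pb = Ps − 21, where Ps is the price sellers receive.
On the curves, Pb = 222.8 - 0.2Q and Ps = 622/9 + (1/9)Q; the wedge Ps − Pb = 21 gives 622/9 + (1/9)Q − (222.8 - 0.2Q) = 21, so Q' = 561.5.
Then Pb = 222.8 − 0.2·561.5 = 110.5 and Ps = 622/9 + (1/9)·561.5 = 131.5.

Q' = 561.5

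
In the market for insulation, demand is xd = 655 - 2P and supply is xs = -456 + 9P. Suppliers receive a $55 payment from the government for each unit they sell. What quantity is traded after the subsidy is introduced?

Pre-subsidy: 655 - 2P = -456 + 9P gives P* = 101, x* = 453.
With the subsidy, sellers receive Ps = Pb + 55 for each unit, where Pb is the price buyers pay.
Supply in terms of Pb becomes xs = -456 + 9(Pb + 55) = 39 + 9Pb. Setting this equal to demand: 655 - 2Pb = 39 + 9Pb, so Pb = 56.
Sellers receive Ps = 56 + 55 = 111; x' = 655 − 2·56 = 543.

x' = 543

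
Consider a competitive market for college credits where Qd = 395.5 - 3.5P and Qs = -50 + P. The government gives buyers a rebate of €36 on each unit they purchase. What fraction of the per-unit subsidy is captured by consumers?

Pre-subsidy: 395.5 - 3.5P = -50 + P gives P* = 99, Q* = 49.
With the rebate, buyers effectively pay Pb = Ps − 36, where Ps is the price sellers receive.
Demand in terms of Ps becomes Qd = 395.5 − 3.5(Ps − 36) = 521.5 - 3.5Ps. Setting this equal to supply: 521.5 - 3.5Ps = -50 + Ps, so Ps = 127.
Buyers pay Pb = 127 − 36 = 91; Q' = -50 + 1·127 = 77.
Buyers' price falls by P* − Pb = 99 − 91 = 8; sellers' price rises by Ps − P* = 127 − 99 = 28.
So consumers capture 8/36 = 2/9 of each unit of subsidy.

Consumer share = 2/9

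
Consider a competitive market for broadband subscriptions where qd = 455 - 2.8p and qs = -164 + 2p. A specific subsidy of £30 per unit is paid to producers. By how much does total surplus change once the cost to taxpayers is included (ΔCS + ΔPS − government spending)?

Net change in total surplus = -£525

Pre-subsidy: 455 - 2.8p = -164 + 2p gives p* = 3095/24, q* = 1127/12.
With the subsidy, sellers receive ps = pb + 30 for each unit, where pb is the price buyers pay.
Supply in terms of pb becomes qs = -164 + 2(pb + 30) = -104 + 2pb. Setting this equal to demand: 455 - 2.8pb = -104 + 2pb, so pb = 2795/24.
Sellers receive ps = 2795/24 + 30 = 3515/24; q' = 455 − 2.8·(2795/24) = 1547/12.
ΔCS = ½(1127/12 + 1547/12)(3095/24 − 2795/24) = 33425/24; ΔPS = ½(1127/12 + 1547/12)(3515/24 − 3095/24) = 46795/24.
Government spending = 30 × 1547/12 = 3867.5.
Net change = 33425/24 + 46795/24 − 3867.5 = -525. The loss equals the DWL triangle ½·30·35.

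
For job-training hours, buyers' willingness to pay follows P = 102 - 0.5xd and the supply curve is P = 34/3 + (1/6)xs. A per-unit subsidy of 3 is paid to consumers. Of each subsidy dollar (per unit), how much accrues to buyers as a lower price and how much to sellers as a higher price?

Pre-subsidy: 102 - 0.5x = 34/3 + (1/6)x gives x* = 136 and P* = 34.
With the rebate, buyers effectively pay Pb = Ps − 3, where Ps is the price sellers receive.
On the curves, Pb = 102 - 0.5x and Ps = 34/3 + (1/6)x; the wedge Ps − Pb = 3 gives 34/3 + (1/6)x − (102 - 0.5x) = 3, so x' = 140.5.
Then Pb = 102 − 0.5·140.5 = 31.75 and Ps = 34/3 + (1/6)·140.5 = 34.75.
Buyers' price falls by P* − Pb = 34 − 31.75 = 2.25; sellers' price rises by Ps − P* = 34.75 − 34 = 0.75.

Buyers gain 2.25 per unit; sellers gain 0.75 per unit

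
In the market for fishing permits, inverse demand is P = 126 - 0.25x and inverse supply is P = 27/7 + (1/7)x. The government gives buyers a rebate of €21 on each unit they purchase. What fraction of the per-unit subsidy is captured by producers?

Pre-subsidy: 126 - 0.25x = 27/7 + (1/7)x gives x* = 3420/11 and P* = 531/11.
With the rebate, buyers effectively pay Pb = Ps − 21, where Ps is the price sellers receive.
On the curves, Pb = 126 - 0.25x and Ps = 27/7 + (1/7)x; the wedge Ps − Pb = 21 gives 27/7 + (1/7)x − (126 - 0.25x) = 21, so x' = 4008/11.
Then Pb = 126 − 0.25·(4008/11) = 384/11 and Ps = 27/7 + (1/7)·(4008/11) = 615/11.
Buyers' price falls by P* − Pb = 531/11 − 384/11 = 147/11; sellers' price rises by Ps − P* = 615/11 − 531/11 = 84/11.
So producers capture (84/11)/21 = 4/11 of each unit of subsidy.

Producer share = 4/11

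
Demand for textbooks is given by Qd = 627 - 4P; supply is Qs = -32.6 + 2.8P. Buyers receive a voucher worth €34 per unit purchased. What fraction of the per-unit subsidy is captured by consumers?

Pre-subsidy: 627 - 4P = -32.6 + 2.8P gives P* = 97, Q* = 239.
With the rebate, buyers effectively pay Pb = Ps − 34, where Ps is the price sellers receive.
Demand in terms of Ps becomes Qd = 627 − 4(Ps − 34) = 763 - 4Ps. Setting this equal to supply: 763 - 4Ps = -32.6 + 2.8Ps, so Ps = 117.
Buyers pay Pb = 117 − 34 = 83; Q' = -32.6 + 2.8·117 = 295.
Buyers' price falls by P* − Pb = 97 − 83 = 14; sellers' price rises by Ps − P* = 117 − 97 = 20.
So consumers capture 14/34 = 7/17 of each unit of subsidy.

Consumer share = 7/17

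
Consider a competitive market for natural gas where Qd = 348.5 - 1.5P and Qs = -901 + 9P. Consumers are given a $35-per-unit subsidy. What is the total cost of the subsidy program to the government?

Government cost = $7525

Pre-subsidy: 348.5 - 1.5P = -901 + 9P gives P* = 119, Q* = 170.
With the rebate, buyers effectively pay Pb = Ps − 35, where Ps is the price sellers receive.
Demand in terms of Ps becomes Qd = 348.5 − 1.5(Ps − 35) = 401 - 1.5Ps. Setting this equal to supply: 401 - 1.5Ps = -901 + 9Ps, so Ps = 124.
Buyers pay Pb = 124 − 35 = 89; Q' = -901 + 9·124 = 215.
Government outlay = subsidy × quantity = 35 × 215 = 7525.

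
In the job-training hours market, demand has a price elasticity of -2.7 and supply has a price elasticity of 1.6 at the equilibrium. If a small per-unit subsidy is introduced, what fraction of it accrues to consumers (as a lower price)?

For a small subsidy around the equilibrium, the benefit split depends on the relative slopes, which at a point are proportional to the elasticities.
Buyer share = εs/(εs + |εd|) = 1.6/(1.6 + 2.7) = 16/43; seller share = |εd|/(εs + |εd|) = 27/43.

Consumer share = 16/43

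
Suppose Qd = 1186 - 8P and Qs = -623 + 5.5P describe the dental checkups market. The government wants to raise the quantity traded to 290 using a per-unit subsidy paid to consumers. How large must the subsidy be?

Required subsidy s = 54 per unit

At Q = 290, invert demand for the buyer price: Pb = (1186 − 290)/8 = 112; invert supply for the seller price: Ps = (290 − (-623))/5.5 = 166.
The subsidy must fill the gap: s = Ps − Pb = 166 − 112 = 54.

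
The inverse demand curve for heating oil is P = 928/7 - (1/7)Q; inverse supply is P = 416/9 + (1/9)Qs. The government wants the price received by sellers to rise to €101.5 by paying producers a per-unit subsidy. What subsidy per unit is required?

At a seller price of 101.5, quantity supplied is -416 + 9·101.5 = 497.5.
Buyers absorb 497.5 only when they pay Pb = 928/7 − (1/7)·497.5 = 61.5.
s = Ps − Pb = 101.5 − 61.5 = 40.

Required subsidy s = €40 per unit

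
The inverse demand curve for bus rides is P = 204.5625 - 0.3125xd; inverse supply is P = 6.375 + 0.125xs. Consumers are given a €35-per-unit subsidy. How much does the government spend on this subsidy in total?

Pre-subsidy: 204.5625 - 0.3125x = 6.375 + 0.125x gives x* = 453 and P* = 63.
With the rebate, buyers effectively pay Pb = Ps − 35, where Ps is the price sellers receive.
On the curves, Pb = 204.5625 - 0.3125x and Ps = 6.375 + 0.125x; the wedge Ps − Pb = 35 gives 6.375 + 0.125x − (204.5625 - 0.3125x) = 35, so x' = 533.
Then Pb = 204.5625 − 0.3125·533 = 38 and Ps = 6.375 + 0.125·533 = 73.
Government outlay = subsidy × quantity = 35 × 533 = 18655.

Government cost = €18655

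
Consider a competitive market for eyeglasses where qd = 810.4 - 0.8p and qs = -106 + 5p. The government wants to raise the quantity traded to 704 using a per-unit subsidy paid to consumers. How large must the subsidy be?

At q = 704, invert demand for the buyer price: pb = (810.4 − 704)/0.8 = 133; invert supply for the seller price: ps = (704 − (-106))/5 = 162.
The subsidy must fill the gap: s = ps − pb = 162 − 133 = 29.

Required subsidy s = 29 per unit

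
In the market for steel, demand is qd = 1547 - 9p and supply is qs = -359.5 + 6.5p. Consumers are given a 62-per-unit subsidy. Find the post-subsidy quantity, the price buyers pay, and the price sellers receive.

Pre-subsidy: 1547 - 9p = -359.5 + 6.5p gives p* = 123, q* = 440.
With the rebate, buyers effectively pay pb = ps − 62, where ps is the price sellers receive.
Demand in terms of ps becomes qd = 1547 − 9(ps − 62) = 2105 - 9ps. Setting this equal to supply: 2105 - 9ps = -359.5 + 6.5ps, so ps = 159.
Buyers pay pb = 159 − 62 = 97; q' = -359.5 + 6.5·159 = 674.

q' = 674; buyers pay 97; sellers receive 159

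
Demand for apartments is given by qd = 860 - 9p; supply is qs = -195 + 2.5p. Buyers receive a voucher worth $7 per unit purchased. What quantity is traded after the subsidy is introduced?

q' = 1105/23

Pre-subsidy: 860 - 9p = -195 + 2.5p gives p* = 2110/23, q* = 790/23.
With the rebate, buyers effectively pay pb = ps − 7, where ps is the price sellers receive.
Demand in terms of ps becomes qd = 860 − 9(ps − 7) = 923 - 9ps. Setting this equal to supply: 923 - 9ps = -195 + 2.5ps, so ps = 2236/23.
Buyers pay pb = 2236/23 − 7 = 2075/23; q' = -195 + 2.5·(2236/23) = 1105/23.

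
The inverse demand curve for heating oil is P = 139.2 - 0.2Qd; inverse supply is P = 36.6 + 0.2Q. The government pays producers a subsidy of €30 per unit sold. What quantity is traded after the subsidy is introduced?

Q' = 331.5

Pre-subsidy: 139.2 - 0.2Q = 36.6 + 0.2Q gives Q* = 256.5 and P* = 87.9.
With the subsidy, sellers receive Ps = Pb + 30 for each unit, where Pb is the price buyers pay.
On the curves, Pb = 139.2 - 0.2Q and Ps = 36.6 + 0.2Q; the wedge Ps − Pb = 30 gives 36.6 + 0.2Q − (139.2 - 0.2Q) = 30, so Q' = 331.5.
Then Pb = 139.2 − 0.2·331.5 = 72.9 and Ps = 36.6 + 0.2·331.5 = 102.9.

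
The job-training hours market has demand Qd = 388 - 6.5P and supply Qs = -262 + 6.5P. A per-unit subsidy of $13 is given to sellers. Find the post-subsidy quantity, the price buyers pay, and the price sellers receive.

Q' = 105.25; buyers pay $43.5; sellers receive $56.5

Pre-subsidy: 388 - 6.5P = -262 + 6.5P gives P* = 50, Q* = 63.
With the subsidy, sellers receive Ps = Pb + 13 for each unit, where Pb is the price buyers pay.
Supply in terms of Pb becomes Qs = -262 + 6.5(Pb + 13) = -177.5 + 6.5Pb. Setting this equal to demand: 388 - 6.5Pb = -177.5 + 6.5Pb, so Pb = 43.5.
Sellers receive Ps = 43.5 + 13 = 56.5; Q' = 388 − 6.5·43.5 = 105.25.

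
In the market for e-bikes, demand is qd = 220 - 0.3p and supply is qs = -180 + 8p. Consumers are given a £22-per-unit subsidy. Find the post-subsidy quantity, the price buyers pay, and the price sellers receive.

Pre-subsidy: 220 - 0.3p = -180 + 8p gives p* = 4000/83, q* = 17060/83.
With the rebate, buyers effectively pay pb = ps − 22, where ps is the price sellers receive.
Demand in terms of ps becomes qd = 220 − 0.3(ps − 22) = 226.6 - 0.3ps. Setting this equal to supply: 226.6 - 0.3ps = -180 + 8ps, so ps = 4066/83.
Buyers pay pb = 4066/83 − 22 = 2240/83; q' = -180 + 8·(4066/83) = 17588/83.

q' = 17588/83; buyers pay 2240/83; sellers receive 4066/83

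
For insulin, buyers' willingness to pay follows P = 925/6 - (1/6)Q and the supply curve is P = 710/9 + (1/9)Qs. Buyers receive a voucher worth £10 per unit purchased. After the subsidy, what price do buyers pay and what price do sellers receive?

Pre-subsidy: 925/6 - (1/6)Q = 710/9 + (1/9)Q gives Q* = 271 and P* = 109.
With the rebate, buyers effectively pay Pb = Ps − 10, where Ps is the price sellers receive.
On the curves, Pb = 925/6 - (1/6)Q and Ps = 710/9 + (1/9)Q; the wedge Ps − Pb = 10 gives 710/9 + (1/9)Q − (925/6 - (1/6)Q) = 10, so Q' = 307.
Then Pb = 925/6 − (1/6)·307 = 103 and Ps = 710/9 + (1/9)·307 = 113.

Buyers pay £103; sellers receive £113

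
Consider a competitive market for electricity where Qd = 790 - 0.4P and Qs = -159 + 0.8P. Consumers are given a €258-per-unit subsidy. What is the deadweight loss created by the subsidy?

Pre-subsidy: 790 - 0.4P = -159 + 0.8P gives P* = 4745/6, Q* = 1421/3.
With the rebate, buyers effectively pay Pb = Ps − 258, where Ps is the price sellers receive.
Demand in terms of Ps becomes Qd = 790 − 0.4(Ps − 258) = 893.2 - 0.4Ps. Setting this equal to supply: 893.2 - 0.4Ps = -159 + 0.8Ps, so Ps = 5261/6.
Buyers pay Pb = 5261/6 − 258 = 3713/6; Q' = -159 + 0.8·(5261/6) = 8137/15.
The subsidy expands output by 8137/15 − 1421/3 = 68.8 past the efficient level; on those units the gap between marginal cost and willingness to pay runs from 0 up to 258.
DWL = ½ × 258 × 68.8 = 8875.2.

Deadweight loss = €8875.2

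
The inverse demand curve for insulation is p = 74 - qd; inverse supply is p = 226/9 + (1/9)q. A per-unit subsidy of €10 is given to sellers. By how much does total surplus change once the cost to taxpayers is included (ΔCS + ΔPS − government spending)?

Pre-subsidy: 74 - q = 226/9 + (1/9)q gives q* = 44 and p* = 30.
With the subsidy, sellers receive ps = pb + 10 for each unit, where pb is the price buyers pay.
On the curves, pb = 74 - q and ps = 226/9 + (1/9)q; the wedge ps − pb = 10 gives 226/9 + (1/9)q − (74 - q) = 10, so q' = 53.
Then pb = 74 − 1·53 = 21 and ps = 226/9 + (1/9)·53 = 31.
ΔCS = ½(44 + 53)(30 − 21) = 436.5; ΔPS = ½(44 + 53)(31 − 30) = 48.5.
Government spending = 10 × 53 = 530.
Net change = 436.5 + 48.5 − 530 = -45. The loss equals the DWL triangle ½·10·9.

Net change in total surplus = -€45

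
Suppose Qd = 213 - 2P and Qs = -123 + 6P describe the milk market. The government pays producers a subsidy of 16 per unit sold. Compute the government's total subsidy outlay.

Pre-subsidy: 213 - 2P = -123 + 6P gives P* = 42, Q* = 129.
With the subsidy, sellers receive Ps = Pb + 16 for each unit, where Pb is the price buyers pay.
Supply in terms of Pb becomes Qs = -123 + 6(Pb + 16) = -27 + 6Pb. Setting this equal to demand: 213 - 2Pb = -27 + 6Pb, so Pb = 30.
Sellers receive Ps = 30 + 16 = 46; Q' = 213 − 2·30 = 153.
Government outlay = subsidy × quantity = 16 × 153 = 2448.

Government cost = 2448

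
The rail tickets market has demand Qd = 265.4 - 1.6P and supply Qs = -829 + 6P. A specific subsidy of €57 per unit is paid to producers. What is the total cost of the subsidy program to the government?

Pre-subsidy: 265.4 - 1.6P = -829 + 6P gives P* = 144, Q* = 35.
With the subsidy, sellers receive Ps = Pb + 57 for each unit, where Pb is the price buyers pay.
Supply in terms of Pb becomes Qs = -829 + 6(Pb + 57) = -487 + 6Pb. Setting this equal to demand: 265.4 - 1.6Pb = -487 + 6Pb, so Pb = 99.
Sellers receive Ps = 99 + 57 = 156; Q' = 265.4 − 1.6·99 = 107.
Government outlay = subsidy × quantity = 57 × 107 = 6099.

Government cost = €6099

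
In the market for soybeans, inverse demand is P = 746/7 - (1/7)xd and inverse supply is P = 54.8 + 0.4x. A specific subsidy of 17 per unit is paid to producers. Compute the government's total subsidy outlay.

Government cost = 40919/19

Pre-subsidy: 746/7 - (1/7)x = 54.8 + 0.4x gives x* = 1812/19 and P* = 1766/19.
With the subsidy, sellers receive Ps = Pb + 17 for each unit, where Pb is the price buyers pay.
On the curves, Pb = 746/7 - (1/7)x and Ps = 54.8 + 0.4x; the wedge Ps − Pb = 17 gives 54.8 + 0.4x − (746/7 - (1/7)x) = 17, so x' = 2407/19.
Then Pb = 746/7 − (1/7)·(2407/19) = 1681/19 and Ps = 54.8 + 0.4·(2407/19) = 2004/19.
Government outlay = subsidy × quantity = 17 × 2407/19 = 40919/19.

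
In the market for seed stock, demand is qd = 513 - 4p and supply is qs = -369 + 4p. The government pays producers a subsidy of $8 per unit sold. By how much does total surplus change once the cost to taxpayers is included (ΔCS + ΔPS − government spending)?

Net change in total surplus = -$64

Pre-subsidy: 513 - 4p = -369 + 4p gives p* = 110.25, q* = 72.
With the subsidy, sellers receive ps = pb + 8 for each unit, where pb is the price buyers pay.
Supply in terms of pb becomes qs = -369 + 4(pb + 8) = -337 + 4pb. Setting this equal to demand: 513 - 4pb = -337 + 4pb, so pb = 106.25.
Sellers receive ps = 106.25 + 8 = 114.25; q' = 513 − 4·106.25 = 88.
ΔCS = ½(72 + 88)(110.25 − 106.25) = 320; ΔPS = ½(72 + 88)(114.25 − 110.25) = 320.
Government spending = 8 × 88 = 704.
Net change = 320 + 320 − 704 = -64. The loss equals the DWL triangle ½·8·16.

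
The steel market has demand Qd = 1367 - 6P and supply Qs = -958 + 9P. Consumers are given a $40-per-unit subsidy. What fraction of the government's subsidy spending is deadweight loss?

DWL / government spending = 72/581

Pre-subsidy: 1367 - 6P = -958 + 9P gives P* = 155, Q* = 437.
With the rebate, buyers effectively pay Pb = Ps − 40, where Ps is the price sellers receive.
Demand in terms of Ps becomes Qd = 1367 − 6(Ps − 40) = 1607 - 6Ps. Setting this equal to supply: 1607 - 6Ps = -958 + 9Ps, so Ps = 171.
Buyers pay Pb = 171 − 40 = 131; Q' = -958 + 9·171 = 581.
ΔCS = ½(437 + 581)(155 − 131) = 12216; ΔPS = ½(437 + 581)(171 − 155) = 8144.
Government spending = 40 × 581 = 23240.
DWL = ½ × 40 × (581 − 437) = 2880; fraction = 2880 / 23240 = 72/581.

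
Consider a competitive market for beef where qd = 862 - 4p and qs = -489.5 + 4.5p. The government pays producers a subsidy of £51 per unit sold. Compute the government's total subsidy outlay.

Government cost = £17034

Pre-subsidy: 862 - 4p = -489.5 + 4.5p gives p* = 159, q* = 226.
With the subsidy, sellers receive ps = pb + 51 for each unit, where pb is the price buyers pay.
Supply in terms of pb becomes qs = -489.5 + 4.5(pb + 51) = -260 + 4.5pb. Setting this equal to demand: 862 - 4pb = -260 + 4.5pb, so pb = 132.
Sellers receive ps = 132 + 51 = 183; q' = 862 − 4·132 = 334.
Government outlay = subsidy × quantity = 51 × 334 = 17034.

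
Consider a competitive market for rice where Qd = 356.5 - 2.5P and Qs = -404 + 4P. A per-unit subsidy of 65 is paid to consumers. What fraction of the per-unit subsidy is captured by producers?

Pre-subsidy: 356.5 - 2.5P = -404 + 4P gives P* = 117, Q* = 64.
With the rebate, buyers effectively pay Pb = Ps − 65, where Ps is the price sellers receive.
Demand in terms of Ps becomes Qd = 356.5 − 2.5(Ps − 65) = 519 - 2.5Ps. Setting this equal to supply: 519 - 2.5Ps = -404 + 4Ps, so Ps = 142.
Buyers pay Pb = 142 − 65 = 77; Q' = -404 + 4·142 = 164.
Buyers' price falls by P* − Pb = 117 − 77 = 40; sellers' price rises by Ps − P* = 142 − 117 = 25.
So producers capture 25/65 = 5/13 of each unit of subsidy.

Producer share = 5/13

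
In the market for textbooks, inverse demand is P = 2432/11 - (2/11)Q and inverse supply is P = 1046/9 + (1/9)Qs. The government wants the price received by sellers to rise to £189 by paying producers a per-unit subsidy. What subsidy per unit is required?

Required subsidy s = £87 per unit

At a seller price of 189, quantity supplied is -1046 + 9·189 = 655.
Buyers absorb 655 only when they pay Pb = 2432/11 − (2/11)·655 = 102.
s = Ps − Pb = 189 − 102 = 87.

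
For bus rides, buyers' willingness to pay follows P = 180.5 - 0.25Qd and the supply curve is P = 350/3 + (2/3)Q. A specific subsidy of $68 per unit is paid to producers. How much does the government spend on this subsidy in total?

Government cost = 107576/11

Pre-subsidy: 180.5 - 0.25Q = 350/3 + (2/3)Q gives Q* = 766/11 and P* = 1794/11.
With the subsidy, sellers receive Ps = Pb + 68 for each unit, where Pb is the price buyers pay.
On the curves, Pb = 180.5 - 0.25Q and Ps = 350/3 + (2/3)Q; the wedge Ps − Pb = 68 gives 350/3 + (2/3)Q − (180.5 - 0.25Q) = 68, so Q' = 1582/11.
Then Pb = 180.5 − 0.25·(1582/11) = 1590/11 and Ps = 350/3 + (2/3)·(1582/11) = 2338/11.
Government outlay = subsidy × quantity = 68 × 1582/11 = 107576/11.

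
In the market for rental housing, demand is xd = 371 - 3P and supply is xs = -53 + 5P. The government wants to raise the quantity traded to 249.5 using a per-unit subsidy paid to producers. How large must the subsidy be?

At x = 249.5, invert demand for the buyer price: Pb = (371 − 249.5)/3 = 40.5; invert supply for the seller price: Ps = (249.5 − (-53))/5 = 60.5.
The subsidy must fill the gap: s = Ps − Pb = 60.5 − 40.5 = 20.

Required subsidy s = 20 per unit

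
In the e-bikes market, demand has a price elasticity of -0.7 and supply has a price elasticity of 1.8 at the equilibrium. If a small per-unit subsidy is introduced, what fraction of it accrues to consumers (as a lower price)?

Consumer share = 0.72

For a small subsidy around the equilibrium, the benefit split depends on the relative slopes, which at a point are proportional to the elasticities.
Buyer share = εs/(εs + |εd|) = 1.8/(1.8 + 0.7) = 0.72; seller share = |εd|/(εs + |εd|) = 0.28.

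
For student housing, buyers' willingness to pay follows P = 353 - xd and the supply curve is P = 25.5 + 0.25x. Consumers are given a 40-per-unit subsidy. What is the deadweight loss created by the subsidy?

Pre-subsidy: 353 - x = 25.5 + 0.25x gives x* = 262 and P* = 91.
With the rebate, buyers effectively pay Pb = Ps − 40, where Ps is the price sellers receive.
On the curves, Pb = 353 - x and Ps = 25.5 + 0.25x; the wedge Ps − Pb = 40 gives 25.5 + 0.25x − (353 - x) = 40, so x' = 294.
Then Pb = 353 − 1·294 = 59 and Ps = 25.5 + 0.25·294 = 99.
The subsidy expands output by 294 − 262 = 32 past the efficient level; on those units the gap between marginal cost and willingness to pay runs from 0 up to 40.
DWL = ½ × 40 × 32 = 640.

Deadweight loss = 640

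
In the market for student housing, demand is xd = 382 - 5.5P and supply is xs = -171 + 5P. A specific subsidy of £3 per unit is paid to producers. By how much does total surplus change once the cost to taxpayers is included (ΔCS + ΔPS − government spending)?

Net change in total surplus = -165/14

Pre-subsidy: 382 - 5.5P = -171 + 5P gives P* = 158/3, x* = 277/3.
With the subsidy, sellers receive Ps = Pb + 3 for each unit, where Pb is the price buyers pay.
Supply in terms of Pb becomes xs = -171 + 5(Pb + 3) = -156 + 5Pb. Setting this equal to demand: 382 - 5.5Pb = -156 + 5Pb, so Pb = 1076/21.
Sellers receive Ps = 1076/21 + 3 = 1139/21; x' = 382 − 5.5·(1076/21) = 2104/21.
ΔCS = ½(277/3 + 2104/21)(158/3 − 1076/21) = 20215/147; ΔPS = ½(277/3 + 2104/21)(1139/21 − 158/3) = 44473/294.
Government spending = 3 × 2104/21 = 2104/7.
Net change = 20215/147 + 44473/294 − 2104/7 = -165/14. The loss equals the DWL triangle ½·3·55/7.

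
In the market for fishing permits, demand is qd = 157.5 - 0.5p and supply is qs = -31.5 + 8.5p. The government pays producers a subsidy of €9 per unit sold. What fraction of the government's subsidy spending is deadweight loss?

DWL / government spending = 17/1210

Pre-subsidy: 157.5 - 0.5p = -31.5 + 8.5p gives p* = 21, q* = 147.
With the subsidy, sellers receive ps = pb + 9 for each unit, where pb is the price buyers pay.
Supply in terms of pb becomes qs = -31.5 + 8.5(pb + 9) = 45 + 8.5pb. Setting this equal to demand: 157.5 - 0.5pb = 45 + 8.5pb, so pb = 12.5.
Sellers receive ps = 12.5 + 9 = 21.5; q' = 157.5 − 0.5·12.5 = 151.25.
ΔCS = ½(147 + 151.25)(21 − 12.5) = 1267.5625; ΔPS = ½(147 + 151.25)(21.5 − 21) = 74.5625.
Government spending = 9 × 151.25 = 1361.25.
DWL = ½ × 9 × (151.25 − 147) = 19.125; fraction = 19.125 / 1361.25 = 17/1210.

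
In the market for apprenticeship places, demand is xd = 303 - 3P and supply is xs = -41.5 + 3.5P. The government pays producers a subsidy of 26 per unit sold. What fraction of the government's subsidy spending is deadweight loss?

Pre-subsidy: 303 - 3P = -41.5 + 3.5P gives P* = 53, x* = 144.
With the subsidy, sellers receive Ps = Pb + 26 for each unit, where Pb is the price buyers pay.
Supply in terms of Pb becomes xs = -41.5 + 3.5(Pb + 26) = 49.5 + 3.5Pb. Setting this equal to demand: 303 - 3Pb = 49.5 + 3.5Pb, so Pb = 39.
Sellers receive Ps = 39 + 26 = 65; x' = 303 − 3·39 = 186.
ΔCS = ½(144 + 186)(53 − 39) = 2310; ΔPS = ½(144 + 186)(65 − 53) = 1980.
Government spending = 26 × 186 = 4836.
DWL = ½ × 26 × (186 − 144) = 546; fraction = 546 / 4836 = 7/62.

DWL / government spending = 7/62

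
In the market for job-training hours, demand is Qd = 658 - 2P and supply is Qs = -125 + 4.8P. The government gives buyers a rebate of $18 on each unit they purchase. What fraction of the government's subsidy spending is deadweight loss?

DWL / government spending = 216/7703

Pre-subsidy: 658 - 2P = -125 + 4.8P gives P* = 3915/34, Q* = 7271/17.
With the rebate, buyers effectively pay Pb = Ps − 18, where Ps is the price sellers receive.
Demand in terms of Ps becomes Qd = 658 − 2(Ps − 18) = 694 - 2Ps. Setting this equal to supply: 694 - 2Ps = -125 + 4.8Ps, so Ps = 4095/34.
Buyers pay Pb = 4095/34 − 18 = 3483/34; Q' = -125 + 4.8·(4095/34) = 7703/17.
ΔCS = ½(7271/17 + 7703/17)(3915/34 − 3483/34) = 1617192/289; ΔPS = ½(7271/17 + 7703/17)(4095/34 − 3915/34) = 673830/289.
Government spending = 18 × 7703/17 = 138654/17.
DWL = ½ × 18 × (7703/17 − 7271/17) = 3888/17; fraction = (3888/17) / (138654/17) = 216/7703.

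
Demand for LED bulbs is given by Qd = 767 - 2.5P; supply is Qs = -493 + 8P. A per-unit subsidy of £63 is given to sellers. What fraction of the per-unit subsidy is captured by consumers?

Pre-subsidy: 767 - 2.5P = -493 + 8P gives P* = 120, Q* = 467.
With the subsidy, sellers receive Ps = Pb + 63 for each unit, where Pb is the price buyers pay.
Supply in terms of Pb becomes Qs = -493 + 8(Pb + 63) = 11 + 8Pb. Setting this equal to demand: 767 - 2.5Pb = 11 + 8Pb, so Pb = 72.
Sellers receive Ps = 72 + 63 = 135; Q' = 767 − 2.5·72 = 587.
Buyers' price falls by P* − Pb = 120 − 72 = 48; sellers' price rises by Ps − P* = 135 − 120 = 15.
So consumers capture 48/63 = 16/21 of each unit of subsidy.

Consumer share = 16/21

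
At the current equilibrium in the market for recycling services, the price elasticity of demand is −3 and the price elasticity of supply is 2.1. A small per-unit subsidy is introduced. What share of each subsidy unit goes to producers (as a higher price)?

Producer share = 10/17

For a small subsidy around the equilibrium, the benefit split depends on the relative slopes, which at a point are proportional to the elasticities.
Buyer share = εs/(εs + |εd|) = 2.1/(2.1 + 3) = 7/17; seller share = |εd|/(εs + |εd|) = 10/17.
So producers capture 10/17 of the subsidy.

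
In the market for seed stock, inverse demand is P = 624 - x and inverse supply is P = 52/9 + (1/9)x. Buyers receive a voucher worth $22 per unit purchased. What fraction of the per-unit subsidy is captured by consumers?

Pre-subsidy: 624 - x = 52/9 + (1/9)x gives x* = 556.4 and P* = 67.6.
With the rebate, buyers effectively pay Pb = Ps − 22, where Ps is the price sellers receive.
On the curves, Pb = 624 - x and Ps = 52/9 + (1/9)x; the wedge Ps − Pb = 22 gives 52/9 + (1/9)x − (624 - x) = 22, so x' = 576.2.
Then Pb = 624 − 1·576.2 = 47.8 and Ps = 52/9 + (1/9)·576.2 = 69.8.
Buyers' price falls by P* − Pb = 67.6 − 47.8 = 19.8; sellers' price rises by Ps − P* = 69.8 − 67.6 = 2.2.
So consumers capture 19.8/22 = 0.9 of each unit of subsidy.

Consumer share = 0.9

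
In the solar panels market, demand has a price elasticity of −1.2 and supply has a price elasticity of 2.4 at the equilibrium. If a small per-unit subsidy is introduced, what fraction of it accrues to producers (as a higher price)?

Producer share = 1/3

For a small subsidy around the equilibrium, the benefit split depends on the relative slopes, which at a point are proportional to the elasticities.
Buyer share = εs/(εs + |εd|) = 2.4/(2.4 + 1.2) = 2/3; seller share = |εd|/(εs + |εd|) = 1/3.
So producers capture 1/3 of the subsidy.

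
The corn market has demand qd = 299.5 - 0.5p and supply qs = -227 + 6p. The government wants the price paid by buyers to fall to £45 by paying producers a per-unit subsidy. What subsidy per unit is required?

Required subsidy s = £39 per unit

At a buyer price of 45, quantity demanded is 299.5 − 0.5·45 = 277.
Sellers supply 277 only when they receive ps with -227 + 6·ps = 277, i.e. ps = 84.
s = ps − pb = 84 − 45 = 39.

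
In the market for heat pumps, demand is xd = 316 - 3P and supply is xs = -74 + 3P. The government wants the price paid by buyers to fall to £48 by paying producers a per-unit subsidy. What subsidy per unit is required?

At a buyer price of 48, quantity demanded is 316 − 3·48 = 172.
Sellers supply 172 only when they receive Ps with -74 + 3·Ps = 172, i.e. Ps = 82.
s = Ps − Pb = 82 − 48 = 34.

Required subsidy s = £34 per unit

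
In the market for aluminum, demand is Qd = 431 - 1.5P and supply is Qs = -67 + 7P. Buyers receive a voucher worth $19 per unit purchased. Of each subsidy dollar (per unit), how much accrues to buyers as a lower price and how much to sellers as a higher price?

Pre-subsidy: 431 - 1.5P = -67 + 7P gives P* = 996/17, Q* = 5833/17.
With the rebate, buyers effectively pay Pb = Ps − 19, where Ps is the price sellers receive.
Demand in terms of Ps becomes Qd = 431 − 1.5(Ps − 19) = 459.5 - 1.5Ps. Setting this equal to supply: 459.5 - 1.5Ps = -67 + 7Ps, so Ps = 1053/17.
Buyers pay Pb = 1053/17 − 19 = 730/17; Q' = -67 + 7·(1053/17) = 6232/17.
Buyers' price falls by P* − Pb = 996/17 − 730/17 = 266/17; sellers' price rises by Ps − P* = 1053/17 − 996/17 = 57/17.

Buyers gain 266/17 per unit; sellers gain 57/17 per unit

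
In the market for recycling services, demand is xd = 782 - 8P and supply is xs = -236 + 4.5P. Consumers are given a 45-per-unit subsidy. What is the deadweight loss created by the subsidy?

Deadweight loss = 2916

Pre-subsidy: 782 - 8P = -236 + 4.5P gives P* = 81.44, x* = 130.48.
With the rebate, buyers effectively pay Pb = Ps − 45, where Ps is the price sellers receive.
Demand in terms of Ps becomes xd = 782 − 8(Ps − 45) = 1142 - 8Ps. Setting this equal to supply: 1142 - 8Ps = -236 + 4.5Ps, so Ps = 110.24.
Buyers pay Pb = 110.24 − 45 = 65.24; x' = -236 + 4.5·110.24 = 260.08.
The subsidy expands output by 260.08 − 130.48 = 129.6 past the efficient level; on those units the gap between marginal cost and willingness to pay runs from 0 up to 45.
DWL = ½ × 45 × 129.6 = 2916.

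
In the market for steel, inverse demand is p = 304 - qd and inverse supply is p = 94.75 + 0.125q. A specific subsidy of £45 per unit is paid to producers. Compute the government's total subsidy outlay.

Pre-subsidy: 304 - q = 94.75 + 0.125q gives q* = 186 and p* = 118.
With the subsidy, sellers receive ps = pb + 45 for each unit, where pb is the price buyers pay.
On the curves, pb = 304 - q and ps = 94.75 + 0.125q; the wedge ps − pb = 45 gives 94.75 + 0.125q − (304 - q) = 45, so q' = 226.
Then pb = 304 − 1·226 = 78 and ps = 94.75 + 0.125·226 = 123.
Government outlay = subsidy × quantity = 45 × 226 = 10170.

Government cost = £10170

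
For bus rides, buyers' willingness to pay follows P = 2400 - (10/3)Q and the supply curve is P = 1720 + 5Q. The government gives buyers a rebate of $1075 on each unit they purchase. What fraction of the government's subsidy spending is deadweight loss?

DWL / government spending = 215/702

Pre-subsidy: 2400 - (10/3)Q = 1720 + 5Q gives Q* = 81.6 and P* = 2128.
With the rebate, buyers effectively pay Pb = Ps − 1075, where Ps is the price sellers receive.
On the curves, Pb = 2400 - (10/3)Q and Ps = 1720 + 5Q; the wedge Ps − Pb = 1075 gives 1720 + 5Q − (2400 - (10/3)Q) = 1075, so Q' = 210.6.
Then Pb = 2400 − (10/3)·210.6 = 1698 and Ps = 1720 + 5·210.6 = 2773.
ΔCS = ½(81.6 + 210.6)(2128 − 1698) = 62823; ΔPS = ½(81.6 + 210.6)(2773 − 2128) = 94234.5.
Government spending = 1075 × 210.6 = 226395.
DWL = ½ × 1075 × (210.6 − 81.6) = 69337.5; fraction = 69337.5 / 226395 = 215/702.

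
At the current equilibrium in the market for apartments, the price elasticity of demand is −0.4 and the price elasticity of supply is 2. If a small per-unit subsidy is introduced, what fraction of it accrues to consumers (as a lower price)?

Consumer share = 5/6

For a small subsidy around the equilibrium, the benefit split depends on the relative slopes, which at a point are proportional to the elasticities.
Buyer share = εs/(εs + |εd|) = 2/(2 + 0.4) = 5/6; seller share = |εd|/(εs + |εd|) = 1/6.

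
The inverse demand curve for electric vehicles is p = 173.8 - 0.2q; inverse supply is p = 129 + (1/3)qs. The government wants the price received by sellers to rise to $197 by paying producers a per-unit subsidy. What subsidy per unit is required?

Required subsidy s = $64 per unit

At a seller price of 197, quantity supplied is -387 + 3·197 = 204.
Buyers absorb 204 only when they pay pb = 173.8 − 0.2·204 = 133.
s = ps − pb = 197 − 133 = 64.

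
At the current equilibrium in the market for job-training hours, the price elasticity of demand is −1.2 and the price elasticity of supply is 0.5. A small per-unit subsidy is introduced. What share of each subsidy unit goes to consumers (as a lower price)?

For a small subsidy around the equilibrium, the benefit split depends on the relative slopes, which at a point are proportional to the elasticities.
Buyer share = εs/(εs + |εd|) = 0.5/(0.5 + 1.2) = 5/17; seller share = |εd|/(εs + |εd|) = 12/17.

Consumer share = 5/17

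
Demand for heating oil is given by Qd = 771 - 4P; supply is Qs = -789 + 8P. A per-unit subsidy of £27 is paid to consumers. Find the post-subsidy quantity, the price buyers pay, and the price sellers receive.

Pre-subsidy: 771 - 4P = -789 + 8P gives P* = 130, Q* = 251.
With the rebate, buyers effectively pay Pb = Ps − 27, where Ps is the price sellers receive.
Demand in terms of Ps becomes Qd = 771 − 4(Ps − 27) = 879 - 4Ps. Setting this equal to supply: 879 - 4Ps = -789 + 8Ps, so Ps = 139.
Buyers pay Pb = 139 − 27 = 112; Q' = -789 + 8·139 = 323.

Q' = 323; buyers pay £112; sellers receive £139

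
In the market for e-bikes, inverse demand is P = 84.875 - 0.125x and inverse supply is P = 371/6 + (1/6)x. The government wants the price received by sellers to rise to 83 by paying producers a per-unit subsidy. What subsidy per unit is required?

At a seller price of 83, quantity supplied is -371 + 6·83 = 127.
Buyers absorb 127 only when they pay Pb = 84.875 − 0.125·127 = 69.
s = Ps − Pb = 83 − 69 = 14.

Required subsidy s = 14 per unit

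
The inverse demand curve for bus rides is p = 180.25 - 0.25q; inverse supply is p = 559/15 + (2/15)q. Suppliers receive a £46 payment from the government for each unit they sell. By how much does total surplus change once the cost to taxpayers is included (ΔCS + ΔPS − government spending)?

Net change in total surplus = -£2760

Pre-subsidy: 180.25 - 0.25q = 559/15 + (2/15)q gives q* = 373 and p* = 87.
With the subsidy, sellers receive ps = pb + 46 for each unit, where pb is the price buyers pay.
On the curves, pb = 180.25 - 0.25q and ps = 559/15 + (2/15)q; the wedge ps − pb = 46 gives 559/15 + (2/15)q − (180.25 - 0.25q) = 46, so q' = 493.
Then pb = 180.25 − 0.25·493 = 57 and ps = 559/15 + (2/15)·493 = 103.
ΔCS = ½(373 + 493)(87 − 57) = 12990; ΔPS = ½(373 + 493)(103 − 87) = 6928.
Government spending = 46 × 493 = 22678.
Net change = 12990 + 6928 − 22678 = -2760. The loss equals the DWL triangle ½·46·120.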